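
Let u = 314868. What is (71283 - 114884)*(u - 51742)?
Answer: -11472556726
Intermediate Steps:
(71283 - 114884)*(u - 51742) = (71283 - 114884)*(314868 - 51742) = -43601*263126 = -11472556726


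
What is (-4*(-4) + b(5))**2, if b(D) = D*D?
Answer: 1681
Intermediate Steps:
b(D) = D**2
(-4*(-4) + b(5))**2 = (-4*(-4) + 5**2)**2 = (16 + 25)**2 = 41**2 = 1681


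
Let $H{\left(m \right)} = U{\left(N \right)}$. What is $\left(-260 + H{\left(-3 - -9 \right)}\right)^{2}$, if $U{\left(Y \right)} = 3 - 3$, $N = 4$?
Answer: $67600$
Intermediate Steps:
$U{\left(Y \right)} = 0$ ($U{\left(Y \right)} = 3 - 3 = 0$)
$H{\left(m \right)} = 0$
$\left(-260 + H{\left(-3 - -9 \right)}\right)^{2} = \left(-260 + 0\right)^{2} = \left(-260\right)^{2} = 67600$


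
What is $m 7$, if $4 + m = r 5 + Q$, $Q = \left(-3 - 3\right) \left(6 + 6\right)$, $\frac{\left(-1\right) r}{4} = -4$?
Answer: $28$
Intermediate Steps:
$r = 16$ ($r = \left(-4\right) \left(-4\right) = 16$)
$Q = -72$ ($Q = \left(-6\right) 12 = -72$)
$m = 4$ ($m = -4 + \left(16 \cdot 5 - 72\right) = -4 + \left(80 - 72\right) = -4 + 8 = 4$)
$m 7 = 4 \cdot 7 = 28$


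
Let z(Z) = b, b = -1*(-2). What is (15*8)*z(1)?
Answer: 240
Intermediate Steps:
b = 2
z(Z) = 2
(15*8)*z(1) = (15*8)*2 = 120*2 = 240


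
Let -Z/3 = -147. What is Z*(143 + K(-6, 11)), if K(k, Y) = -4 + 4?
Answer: 63063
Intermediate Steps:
Z = 441 (Z = -3*(-147) = 441)
K(k, Y) = 0
Z*(143 + K(-6, 11)) = 441*(143 + 0) = 441*143 = 63063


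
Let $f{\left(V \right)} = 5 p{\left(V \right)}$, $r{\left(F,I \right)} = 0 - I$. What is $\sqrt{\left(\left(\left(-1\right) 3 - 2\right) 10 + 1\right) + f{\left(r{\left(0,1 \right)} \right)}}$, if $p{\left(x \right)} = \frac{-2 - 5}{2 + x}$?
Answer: $2 i \sqrt{21} \approx 9.1651 i$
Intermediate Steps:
$r{\left(F,I \right)} = - I$
$p{\left(x \right)} = - \frac{7}{2 + x}$
$f{\left(V \right)} = - \frac{35}{2 + V}$ ($f{\left(V \right)} = 5 \left(- \frac{7}{2 + V}\right) = - \frac{35}{2 + V}$)
$\sqrt{\left(\left(\left(-1\right) 3 - 2\right) 10 + 1\right) + f{\left(r{\left(0,1 \right)} \right)}} = \sqrt{\left(\left(\left(-1\right) 3 - 2\right) 10 + 1\right) - \frac{35}{2 - 1}} = \sqrt{\left(\left(-3 - 2\right) 10 + 1\right) - \frac{35}{2 - 1}} = \sqrt{\left(\left(-5\right) 10 + 1\right) - \frac{35}{1}} = \sqrt{\left(-50 + 1\right) - 35} = \sqrt{-49 - 35} = \sqrt{-84} = 2 i \sqrt{21}$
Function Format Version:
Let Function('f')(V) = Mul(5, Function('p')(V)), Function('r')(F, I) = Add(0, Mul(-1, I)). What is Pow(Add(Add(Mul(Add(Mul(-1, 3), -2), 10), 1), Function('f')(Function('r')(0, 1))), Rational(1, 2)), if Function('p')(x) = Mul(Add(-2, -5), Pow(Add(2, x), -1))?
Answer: Mul(2, I, Pow(21, Rational(1, 2))) ≈ Mul(9.1651, I)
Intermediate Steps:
Function('r')(F, I) = Mul(-1, I)
Function('p')(x) = Mul(-7, Pow(Add(2, x), -1))
Function('f')(V) = Mul(-35, Pow(Add(2, V), -1)) (Function('f')(V) = Mul(5, Mul(-7, Pow(Add(2, V), -1))) = Mul(-35, Pow(Add(2, V), -1)))
Pow(Add(Add(Mul(Add(Mul(-1, 3), -2), 10), 1), Function('f')(Function('r')(0, 1))), Rational(1, 2)) = Pow(Add(Add(Mul(Add(Mul(-1, 3), -2), 10), 1), Mul(-35, Pow(Add(2, Mul(-1, 1)), -1))), Rational(1, 2)) = Pow(Add(Add(Mul(Add(-3, -2), 10), 1), Mul(-35, Pow(Add(2, -1), -1))), Rational(1, 2)) = Pow(Add(Add(Mul(-5, 10), 1), Mul(-35, Pow(1, -1))), Rational(1, 2)) = Pow(Add(Add(-50, 1), Mul(-35, 1)), Rational(1, 2)) = Pow(Add(-49, -35), Rational(1, 2)) = Pow(-84, Rational(1, 2)) = Mul(2, I, Pow(21, Rational(1, 2)))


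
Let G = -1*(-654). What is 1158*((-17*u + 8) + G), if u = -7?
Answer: 904398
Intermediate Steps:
G = 654
1158*((-17*u + 8) + G) = 1158*((-17*(-7) + 8) + 654) = 1158*((119 + 8) + 654) = 1158*(127 + 654) = 1158*781 = 904398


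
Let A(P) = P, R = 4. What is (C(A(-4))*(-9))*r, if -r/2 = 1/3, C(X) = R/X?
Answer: -6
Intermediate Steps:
C(X) = 4/X
r = -⅔ (r = -2/3 = -2*⅓ = -⅔ ≈ -0.66667)
(C(A(-4))*(-9))*r = ((4/(-4))*(-9))*(-⅔) = ((4*(-¼))*(-9))*(-⅔) = -1*(-9)*(-⅔) = 9*(-⅔) = -6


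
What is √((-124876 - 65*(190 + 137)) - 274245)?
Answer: 2*I*√105094 ≈ 648.36*I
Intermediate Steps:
√((-124876 - 65*(190 + 137)) - 274245) = √((-124876 - 65*327) - 274245) = √((-124876 - 21255) - 274245) = √(-146131 - 274245) = √(-420376) = 2*I*√105094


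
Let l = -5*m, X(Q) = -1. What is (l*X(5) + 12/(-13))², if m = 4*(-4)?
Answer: 1106704/169 ≈ 6548.5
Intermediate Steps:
m = -16
l = 80 (l = -5*(-16) = 80)
(l*X(5) + 12/(-13))² = (80*(-1) + 12/(-13))² = (-80 + 12*(-1/13))² = (-80 - 12/13)² = (-1052/13)² = 1106704/169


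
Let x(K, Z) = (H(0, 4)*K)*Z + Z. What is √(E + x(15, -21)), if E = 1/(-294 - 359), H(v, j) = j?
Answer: I*√546230582/653 ≈ 35.791*I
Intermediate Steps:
E = -1/653 (E = 1/(-653) = -1/653 ≈ -0.0015314)
x(K, Z) = Z + 4*K*Z (x(K, Z) = (4*K)*Z + Z = 4*K*Z + Z = Z + 4*K*Z)
√(E + x(15, -21)) = √(-1/653 - 21*(1 + 4*15)) = √(-1/653 - 21*(1 + 60)) = √(-1/653 - 21*61) = √(-1/653 - 1281) = √(-836494/653) = I*√546230582/653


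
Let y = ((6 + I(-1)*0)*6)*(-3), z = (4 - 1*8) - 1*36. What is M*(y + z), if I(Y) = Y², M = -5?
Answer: 740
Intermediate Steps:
z = -40 (z = (4 - 8) - 36 = -4 - 36 = -40)
y = -108 (y = ((6 + (-1)²*0)*6)*(-3) = ((6 + 1*0)*6)*(-3) = ((6 + 0)*6)*(-3) = (6*6)*(-3) = 36*(-3) = -108)
M*(y + z) = -5*(-108 - 40) = -5*(-148) = 740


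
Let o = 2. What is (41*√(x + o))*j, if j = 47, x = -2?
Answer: 0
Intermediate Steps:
(41*√(x + o))*j = (41*√(-2 + 2))*47 = (41*√0)*47 = (41*0)*47 = 0*47 = 0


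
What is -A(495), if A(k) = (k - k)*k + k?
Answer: -495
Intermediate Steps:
A(k) = k (A(k) = 0*k + k = 0 + k = k)
-A(495) = -1*495 = -495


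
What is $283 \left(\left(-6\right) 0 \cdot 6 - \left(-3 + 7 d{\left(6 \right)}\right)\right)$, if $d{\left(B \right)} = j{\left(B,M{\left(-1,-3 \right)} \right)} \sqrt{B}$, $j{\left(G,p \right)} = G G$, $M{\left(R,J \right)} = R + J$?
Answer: $849 - 71316 \sqrt{6} \approx -1.7384 \cdot 10^{5}$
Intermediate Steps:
$M{\left(R,J \right)} = J + R$
$j{\left(G,p \right)} = G^{2}$
$d{\left(B \right)} = B^{\frac{5}{2}}$ ($d{\left(B \right)} = B^{2} \sqrt{B} = B^{\frac{5}{2}}$)
$283 \left(\left(-6\right) 0 \cdot 6 - \left(-3 + 7 d{\left(6 \right)}\right)\right) = 283 \left(\left(-6\right) 0 \cdot 6 + \left(3 - 7 \cdot 6^{\frac{5}{2}}\right)\right) = 283 \left(0 \cdot 6 + \left(3 - 7 \cdot 36 \sqrt{6}\right)\right) = 283 \left(0 + \left(3 - 252 \sqrt{6}\right)\right) = 283 \left(3 - 252 \sqrt{6}\right) = 849 - 71316 \sqrt{6}$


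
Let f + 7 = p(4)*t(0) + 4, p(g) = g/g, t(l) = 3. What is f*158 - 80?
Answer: -80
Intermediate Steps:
p(g) = 1
f = 0 (f = -7 + (1*3 + 4) = -7 + (3 + 4) = -7 + 7 = 0)
f*158 - 80 = 0*158 - 80 = 0 - 80 = -80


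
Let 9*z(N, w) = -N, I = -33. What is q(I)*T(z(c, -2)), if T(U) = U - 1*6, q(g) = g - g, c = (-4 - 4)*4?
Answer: 0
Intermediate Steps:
c = -32 (c = -8*4 = -32)
q(g) = 0
z(N, w) = -N/9 (z(N, w) = (-N)/9 = -N/9)
T(U) = -6 + U (T(U) = U - 6 = -6 + U)
q(I)*T(z(c, -2)) = 0*(-6 - 1/9*(-32)) = 0*(-6 + 32/9) = 0*(-22/9) = 0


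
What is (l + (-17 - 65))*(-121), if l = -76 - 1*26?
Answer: 22264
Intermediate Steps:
l = -102 (l = -76 - 26 = -102)
(l + (-17 - 65))*(-121) = (-102 + (-17 - 65))*(-121) = (-102 - 82)*(-121) = -184*(-121) = 22264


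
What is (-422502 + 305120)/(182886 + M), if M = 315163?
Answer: -117382/498049 ≈ -0.23568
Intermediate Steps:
(-422502 + 305120)/(182886 + M) = (-422502 + 305120)/(182886 + 315163) = -117382/498049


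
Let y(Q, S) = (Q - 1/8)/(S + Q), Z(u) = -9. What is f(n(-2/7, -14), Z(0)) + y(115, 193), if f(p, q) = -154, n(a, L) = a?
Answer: -378537/2464 ≈ -153.63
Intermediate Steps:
y(Q, S) = (-1/8 + Q)/(Q + S) (y(Q, S) = (Q - 1*1/8)/(Q + S) = (Q - 1/8)/(Q + S) = (-1/8 + Q)/(Q + S))
f(n(-2/7, -14), Z(0)) + y(115, 193) = -154 + (-1/8 + 115)/(115 + 193) = -154 + (919/8)/308 = -154 + (1/308)*(919/8) = -154 + 919/2464 = -378537/2464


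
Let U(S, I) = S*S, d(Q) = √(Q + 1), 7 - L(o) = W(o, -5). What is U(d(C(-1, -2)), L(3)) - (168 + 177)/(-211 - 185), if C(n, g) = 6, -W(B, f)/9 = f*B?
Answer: 1039/132 ≈ 7.8712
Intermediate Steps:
W(B, f) = -9*B*f (W(B, f) = -9*f*B = -9*B*f)
L(o) = 7 - 45*o (L(o) = 7 - (-9)*o*(-5) = 7 - 45*o)
d(Q) = √(1 + Q)
U(S, I) = S²
U(d(C(-1, -2)), L(3)) - (168 + 177)/(-211 - 185) = (√(1 + 6))² - (168 + 177)/(-211 - 185) = (√7)² - 345/(-396) = 7 - 345*(-1)/396 = 7 - 1*(-115/132) = 7 + 115/132 = 1039/132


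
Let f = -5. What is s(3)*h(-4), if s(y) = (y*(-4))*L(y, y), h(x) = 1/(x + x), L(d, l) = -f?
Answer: 15/2 ≈ 7.5000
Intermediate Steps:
L(d, l) = 5 (L(d, l) = -1*(-5) = 5)
h(x) = 1/(2*x)
s(y) = -20*y (s(y) = (y*(-4))*5 = -4*y*5 = -20*y)
s(3)*h(-4) = (-20*3)*((1/2)/(-4)) = -30*(-1)/4 = -60*(-1/8) = 15/2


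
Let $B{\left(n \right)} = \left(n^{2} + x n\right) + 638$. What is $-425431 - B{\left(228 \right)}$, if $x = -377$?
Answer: $-392097$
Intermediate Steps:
$B{\left(n \right)} = 638 + n^{2} - 377 n$ ($B{\left(n \right)} = \left(n^{2} - 377 n\right) + 638 = 638 + n^{2} - 377 n$)
$-425431 - B{\left(228 \right)} = -425431 - \left(638 + 228^{2} - 85956\right) = -425431 - \left(638 + 51984 - 85956\right) = -425431 - -33334 = -425431 + 33334 = -392097$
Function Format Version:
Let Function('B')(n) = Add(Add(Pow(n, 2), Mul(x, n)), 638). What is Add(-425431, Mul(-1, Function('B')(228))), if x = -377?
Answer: -392097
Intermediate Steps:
Function('B')(n) = Add(638, Pow(n, 2), Mul(-377, n)) (Function('B')(n) = Add(Add(Pow(n, 2), Mul(-377, n)), 638) = Add(638, Pow(n, 2), Mul(-377, n)))
Add(-425431, Mul(-1, Function('B')(228))) = Add(-425431, Mul(-1, Add(638, Pow(228, 2), Mul(-377, 228)))) = Add(-425431, Mul(-1, Add(638, 51984, -85956))) = Add(-425431, Mul(-1, -33334)) = Add(-425431, 33334) = -392097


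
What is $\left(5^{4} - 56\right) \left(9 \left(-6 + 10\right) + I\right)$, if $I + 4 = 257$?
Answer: $164441$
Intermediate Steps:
$I = 253$ ($I = -4 + 257 = 253$)
$\left(5^{4} - 56\right) \left(9 \left(-6 + 10\right) + I\right) = \left(5^{4} - 56\right) \left(9 \left(-6 + 10\right) + 253\right) = \left(625 - 56\right) \left(9 \cdot 4 + 253\right) = 569 \left(36 + 253\right) = 569 \cdot 289 = 164441$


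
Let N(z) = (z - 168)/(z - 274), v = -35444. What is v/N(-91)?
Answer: -12937060/259 ≈ -49950.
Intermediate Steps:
N(z) = (-168 + z)/(-274 + z)
v/N(-91) = -35444*(-274 - 91)/(-168 - 91) = -35444/(-259/(-365)) = -35444/((-1/365*(-259))) = -35444/259/365 = -35444*365/259 = -12937060/259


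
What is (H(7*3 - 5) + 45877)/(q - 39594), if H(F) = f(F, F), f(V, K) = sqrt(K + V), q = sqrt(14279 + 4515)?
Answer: -(45877 + 4*sqrt(2))/(39594 - sqrt(18794)) ≈ -1.1629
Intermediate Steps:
q = sqrt(18794) ≈ 137.09
H(F) = sqrt(2)*sqrt(F) (H(F) = sqrt(F + F) = sqrt(2*F) = sqrt(2)*sqrt(F))
(H(7*3 - 5) + 45877)/(q - 39594) = (sqrt(2)*sqrt(7*3 - 5) + 45877)/(sqrt(18794) - 39594) = (sqrt(2)*sqrt(21 - 5) + 45877)/(-39594 + sqrt(18794)) = (sqrt(2)*sqrt(16) + 45877)/(-39594 + sqrt(18794)) = (sqrt(2)*4 + 45877)/(-39594 + sqrt(18794)) = (4*sqrt(2) + 45877)/(-39594 + sqrt(18794)) = (45877 + 4*sqrt(2))/(-39594 + sqrt(18794))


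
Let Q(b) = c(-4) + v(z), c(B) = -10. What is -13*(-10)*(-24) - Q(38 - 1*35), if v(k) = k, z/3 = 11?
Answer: -3143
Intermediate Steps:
z = 33 (z = 3*11 = 33)
Q(b) = 23 (Q(b) = -10 + 33 = 23)
-13*(-10)*(-24) - Q(38 - 1*35) = -13*(-10)*(-24) - 1*23 = 130*(-24) - 23 = -3120 - 23 = -3143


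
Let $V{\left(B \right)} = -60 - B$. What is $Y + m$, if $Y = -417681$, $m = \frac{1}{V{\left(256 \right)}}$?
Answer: $- \frac{131987197}{316} \approx -4.1768 \cdot 10^{5}$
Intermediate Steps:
$m = - \frac{1}{316}$ ($m = \frac{1}{-60 - 256} = \frac{1}{-316} = - \frac{1}{316} \approx -0.0031646$)
$Y + m = -417681 - \frac{1}{316} = - \frac{131987197}{316}$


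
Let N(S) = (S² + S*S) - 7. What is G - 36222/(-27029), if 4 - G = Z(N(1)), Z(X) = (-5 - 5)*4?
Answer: 1225498/27029 ≈ 45.340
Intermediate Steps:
N(S) = -7 + 2*S² (N(S) = (S² + S²) - 7 = 2*S² - 7 = -7 + 2*S²)
Z(X) = -40 (Z(X) = -10*4 = -40)
G = 44 (G = 4 - 1*(-40) = 4 + 40 = 44)
G - 36222/(-27029) = 44 - 36222/(-27029) = 44 - 36222*(-1/27029) = 44 + 36222/27029 = 1225498/27029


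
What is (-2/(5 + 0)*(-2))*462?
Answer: 1848/5 ≈ 369.60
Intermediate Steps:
(-2/(5 + 0)*(-2))*462 = (-2/5*(-2))*462 = (-2*⅕*(-2))*462 = -⅖*(-2)*462 = (⅘)*462 = 1848/5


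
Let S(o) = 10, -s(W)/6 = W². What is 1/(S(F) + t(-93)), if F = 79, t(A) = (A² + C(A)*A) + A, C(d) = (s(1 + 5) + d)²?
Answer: -1/8871167 ≈ -1.1272e-7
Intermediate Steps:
s(W) = -6*W²
C(d) = (-216 + d)² (C(d) = (-6*(1 + 5)² + d)² = (-6*6² + d)² = (-6*36 + d)² = (-216 + d)²)
t(A) = A + A² + A*(-216 + A)² (t(A) = (A² + (-216 + A)²*A) + A = (A² + A*(-216 + A)²) + A = A + A² + A*(-216 + A)²)
1/(S(F) + t(-93)) = 1/(10 - 93*(1 - 93 + (-216 - 93)²)) = 1/(10 - 93*(1 - 93 + (-309)²)) = 1/(10 - 93*(1 - 93 + 95481)) = 1/(10 - 93*95389) = 1/(10 - 8871177) = 1/(-8871167) = -1/8871167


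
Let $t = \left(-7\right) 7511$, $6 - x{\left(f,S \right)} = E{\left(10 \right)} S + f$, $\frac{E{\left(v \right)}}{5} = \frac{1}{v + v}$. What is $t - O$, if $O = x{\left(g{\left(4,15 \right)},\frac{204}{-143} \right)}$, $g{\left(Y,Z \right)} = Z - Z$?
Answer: $- \frac{7519420}{143} \approx -52583.0$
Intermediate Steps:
$E{\left(v \right)} = \frac{5}{2 v}$ ($E{\left(v \right)} = \frac{5}{v + v} = \frac{5}{2 v}$)
$g{\left(Y,Z \right)} = 0$
$x{\left(f,S \right)} = 6 - f - \frac{S}{4}$ ($x{\left(f,S \right)} = 6 - \left(\frac{5}{2 \cdot 10} S + f\right) = 6 - \left(\frac{5}{2} \cdot \frac{1}{10} S + f\right) = 6 - \left(\frac{S}{4} + f\right) = 6 - \left(f + \frac{S}{4}\right) = 6 - f - \frac{S}{4}$)
$O = \frac{909}{143}$ ($O = 6 - 0 - \frac{204 \frac{1}{-143}}{4} = 6 + 0 - \frac{204 \left(- \frac{1}{143}\right)}{4} = 6 + 0 - - \frac{51}{143} = 6 + 0 + \frac{51}{143} = \frac{909}{143} \approx 6.3566$)
$t = -52577$
$t - O = -52577 - \frac{909}{143} = - \frac{7519420}{143}$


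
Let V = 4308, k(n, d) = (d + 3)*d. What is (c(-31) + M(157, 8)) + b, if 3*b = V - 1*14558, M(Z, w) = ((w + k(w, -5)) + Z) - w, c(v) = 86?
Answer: -9491/3 ≈ -3163.7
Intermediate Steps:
k(n, d) = d*(3 + d) (k(n, d) = (3 + d)*d = d*(3 + d))
M(Z, w) = 10 + Z (M(Z, w) = ((w - 5*(3 - 5)) + Z) - w = ((w - 5*(-2)) + Z) - w = ((w + 10) + Z) - w = ((10 + w) + Z) - w = (10 + Z + w) - w = 10 + Z)
b = -10250/3 (b = (4308 - 1*14558)/3 = (4308 - 14558)/3 = (1/3)*(-10250) = -10250/3 ≈ -3416.7)
(c(-31) + M(157, 8)) + b = (86 + (10 + 157)) - 10250/3 = (86 + 167) - 10250/3 = 253 - 10250/3 = -9491/3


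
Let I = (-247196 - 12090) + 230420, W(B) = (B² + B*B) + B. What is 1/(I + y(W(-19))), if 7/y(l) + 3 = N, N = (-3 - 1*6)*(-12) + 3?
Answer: -108/3117521 ≈ -3.4643e-5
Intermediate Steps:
W(B) = B + 2*B² (W(B) = (B² + B²) + B = 2*B² + B = B + 2*B²)
N = 111 (N = (-3 - 6)*(-12) + 3 = -9*(-12) + 3 = 108 + 3 = 111)
y(l) = 7/108 (y(l) = 7/(-3 + 111) = 7/108)
I = -28866 (I = -259286 + 230420 = -28866)
1/(I + y(W(-19))) = 1/(-28866 + 7/108) = 1/(-3117521/108) = -108/3117521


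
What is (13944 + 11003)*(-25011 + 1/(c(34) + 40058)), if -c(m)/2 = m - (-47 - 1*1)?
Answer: -24891838016851/39894 ≈ -6.2395e+8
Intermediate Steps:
c(m) = -96 - 2*m (c(m) = -2*(m - (-47 - 1*1)) = -2*(m - (-47 - 1)) = -2*(m - 1*(-48)) = -2*(m + 48) = -2*(48 + m) = -96 - 2*m)
(13944 + 11003)*(-25011 + 1/(c(34) + 40058)) = (13944 + 11003)*(-25011 + 1/((-96 - 2*34) + 40058)) = 24947*(-25011 + 1/((-96 - 68) + 40058)) = 24947*(-25011 + 1/(-164 + 40058)) = 24947*(-25011 + 1/39894) = 24947*(-997788833/39894) = -24891838016851/39894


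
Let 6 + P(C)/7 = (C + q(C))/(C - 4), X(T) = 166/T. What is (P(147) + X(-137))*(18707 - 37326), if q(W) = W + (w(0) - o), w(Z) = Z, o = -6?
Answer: 10405414340/19591 ≈ 5.3113e+5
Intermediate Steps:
q(W) = 6 + W (q(W) = W + (0 - 1*(-6)) = W + (0 + 6) = W + 6 = 6 + W)
P(C) = -42 + 7*(6 + 2*C)/(-4 + C) (P(C) = -42 + 7*((C + (6 + C))/(C - 4)) = -42 + 7*((6 + 2*C)/(-4 + C)) = -42 + 7*(6 + 2*C)/(-4 + C))
(P(147) + X(-137))*(18707 - 37326) = (14*(15 - 2*147)/(-4 + 147) + 166/(-137))*(18707 - 37326) = (14*(15 - 294)/143 + 166*(-1/137))*(-18619) = (14*(1/143)*(-279) - 166/137)*(-18619) = (-3906/143 - 166/137)*(-18619) = -558860/19591*(-18619) = 10405414340/19591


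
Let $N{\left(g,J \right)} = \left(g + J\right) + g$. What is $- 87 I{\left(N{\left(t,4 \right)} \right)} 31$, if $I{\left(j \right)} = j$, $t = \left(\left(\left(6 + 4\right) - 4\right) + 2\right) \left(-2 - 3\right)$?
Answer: $204972$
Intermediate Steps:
$t = -40$ ($t = \left(\left(10 - 4\right) + 2\right) \left(-5\right) = \left(6 + 2\right) \left(-5\right) = 8 \left(-5\right) = -40$)
$N{\left(g,J \right)} = J + 2 g$ ($N{\left(g,J \right)} = \left(J + g\right) + g = J + 2 g$)
$- 87 I{\left(N{\left(t,4 \right)} \right)} 31 = - 87 \left(4 + 2 \left(-40\right)\right) 31 = - 87 \left(4 - 80\right) 31 = \left(-87\right) \left(-76\right) 31 = 6612 \cdot 31 = 204972$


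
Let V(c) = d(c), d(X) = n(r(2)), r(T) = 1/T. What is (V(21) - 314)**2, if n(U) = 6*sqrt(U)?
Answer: 98614 - 1884*sqrt(2) ≈ 95950.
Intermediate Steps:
d(X) = 3*sqrt(2) (d(X) = 6*sqrt(1/2) = 6*(sqrt(2)/2) = 3*sqrt(2))
V(c) = 3*sqrt(2)
(V(21) - 314)**2 = (3*sqrt(2) - 314)**2 = (-314 + 3*sqrt(2))**2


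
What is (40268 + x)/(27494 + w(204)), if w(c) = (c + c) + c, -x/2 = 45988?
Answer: -25854/14053 ≈ -1.8398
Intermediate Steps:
x = -91976 (x = -2*45988 = -91976)
w(c) = 3*c (w(c) = 2*c + c = 3*c)
(40268 + x)/(27494 + w(204)) = (40268 - 91976)/(27494 + 3*204) = -51708/(27494 + 612) = -51708/28106 = -51708*1/28106 = -25854/14053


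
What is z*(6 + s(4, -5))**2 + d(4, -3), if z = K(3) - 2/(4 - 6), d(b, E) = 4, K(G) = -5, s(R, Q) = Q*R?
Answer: -780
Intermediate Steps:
z = -4 (z = -5 - 2/(4 - 6) = -5 - 2/(-2) = -5 - 2*(-1/2) = -5 + 1 = -4)
z*(6 + s(4, -5))**2 + d(4, -3) = -4*(6 - 5*4)**2 + 4 = -4*(6 - 20)**2 + 4 = -4*(-14)**2 + 4 = -4*196 + 4 = -784 + 4 = -780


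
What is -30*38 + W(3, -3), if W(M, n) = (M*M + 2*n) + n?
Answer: -1140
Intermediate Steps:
W(M, n) = M² + 3*n (W(M, n) = (M² + 2*n) + n = M² + 3*n)
-30*38 + W(3, -3) = -30*38 + (3² + 3*(-3)) = -1140 + (9 - 9) = -1140 + 0 = -1140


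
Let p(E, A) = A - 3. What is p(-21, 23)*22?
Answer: 440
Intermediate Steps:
p(E, A) = -3 + A
p(-21, 23)*22 = (-3 + 23)*22 = 20*22 = 440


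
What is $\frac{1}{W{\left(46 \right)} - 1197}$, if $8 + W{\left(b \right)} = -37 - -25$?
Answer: $- \frac{1}{1217} \approx -0.00082169$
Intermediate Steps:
$W{\left(b \right)} = -20$ ($W{\left(b \right)} = -8 - 12 = -20$)
$\frac{1}{W{\left(46 \right)} - 1197} = \frac{1}{-20 - 1197} = \frac{1}{-1217} = - \frac{1}{1217}$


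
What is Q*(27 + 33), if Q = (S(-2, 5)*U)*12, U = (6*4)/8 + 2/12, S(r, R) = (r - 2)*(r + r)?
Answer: 36480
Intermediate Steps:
S(r, R) = 2*r*(-2 + r) (S(r, R) = (-2 + r)*(2*r) = 2*r*(-2 + r))
U = 19/6 (U = 24*(⅛) + 2*(1/12) = 3 + ⅙ = 19/6 ≈ 3.1667)
Q = 608 (Q = ((2*(-2)*(-2 - 2))*(19/6))*12 = ((2*(-2)*(-4))*(19/6))*12 = (16*(19/6))*12 = (152/3)*12 = 608)
Q*(27 + 33) = 608*(27 + 33) = 608*60 = 36480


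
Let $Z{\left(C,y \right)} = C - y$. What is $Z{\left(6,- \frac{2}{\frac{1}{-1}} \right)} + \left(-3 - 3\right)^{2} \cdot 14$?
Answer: $508$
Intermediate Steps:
$Z{\left(6,- \frac{2}{\frac{1}{-1}} \right)} + \left(-3 - 3\right)^{2} \cdot 14 = \left(6 - - \frac{2}{\frac{1}{-1}}\right) + \left(-3 - 3\right)^{2} \cdot 14 = \left(6 - - \frac{2}{-1}\right) + \left(-6\right)^{2} \cdot 14 = \left(6 - \left(-2\right) \left(-1\right)\right) + 36 \cdot 14 = \left(6 - 2\right) + 504 = 4 + 504 = 508$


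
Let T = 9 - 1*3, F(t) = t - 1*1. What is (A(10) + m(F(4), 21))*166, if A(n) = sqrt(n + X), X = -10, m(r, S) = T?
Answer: 996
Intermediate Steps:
F(t) = -1 + t (F(t) = t - 1 = -1 + t)
T = 6 (T = 9 - 3 = 6)
m(r, S) = 6
A(n) = sqrt(-10 + n) (A(n) = sqrt(n - 10) = sqrt(-10 + n))
(A(10) + m(F(4), 21))*166 = (sqrt(-10 + 10) + 6)*166 = (sqrt(0) + 6)*166 = (0 + 6)*166 = 6*166 = 996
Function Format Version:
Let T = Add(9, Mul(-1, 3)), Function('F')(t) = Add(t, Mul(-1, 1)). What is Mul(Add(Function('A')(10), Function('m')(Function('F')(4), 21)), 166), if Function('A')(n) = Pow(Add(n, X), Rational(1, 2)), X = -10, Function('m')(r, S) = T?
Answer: 996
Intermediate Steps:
Function('F')(t) = Add(-1, t) (Function('F')(t) = Add(t, -1) = Add(-1, t))
T = 6 (T = Add(9, -3) = 6)
Function('m')(r, S) = 6
Function('A')(n) = Pow(Add(-10, n), Rational(1, 2)) (Function('A')(n) = Pow(Add(n, -10), Rational(1, 2)) = Pow(Add(-10, n), Rational(1, 2)))
Mul(Add(Function('A')(10), Function('m')(Function('F')(4), 21)), 166) = Mul(Add(Pow(Add(-10, 10), Rational(1, 2)), 6), 166) = Mul(Add(Pow(0, Rational(1, 2)), 6), 166) = Mul(Add(0, 6), 166) = Mul(6, 166) = 996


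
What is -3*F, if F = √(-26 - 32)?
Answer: -3*I*√58 ≈ -22.847*I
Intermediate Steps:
F = I*√58 (F = √(-58) = I*√58 ≈ 7.6158*I)
-3*F = -3*I*√58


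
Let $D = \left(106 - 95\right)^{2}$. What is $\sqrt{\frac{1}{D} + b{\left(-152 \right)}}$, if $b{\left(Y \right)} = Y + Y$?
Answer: $\frac{3 i \sqrt{4087}}{11} \approx 17.435 i$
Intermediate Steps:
$b{\left(Y \right)} = 2 Y$
$D = 121$ ($D = 11^{2} = 121$)
$\sqrt{\frac{1}{D} + b{\left(-152 \right)}} = \sqrt{\frac{1}{121} + 2 \left(-152\right)} = \sqrt{\frac{1}{121} - 304} = \sqrt{- \frac{36783}{121}} = \frac{3 i \sqrt{4087}}{11}$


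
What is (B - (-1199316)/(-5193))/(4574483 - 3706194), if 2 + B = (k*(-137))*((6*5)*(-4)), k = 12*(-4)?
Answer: -1366369954/1503008259 ≈ -0.90909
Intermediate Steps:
k = -48
B = -789122 (B = -2 + (-48*(-137))*((6*5)*(-4)) = -2 + 6576*(30*(-4)) = -2 + 6576*(-120) = -2 - 789120 = -789122)
(B - (-1199316)/(-5193))/(4574483 - 3706194) = (-789122 - (-1199316)/(-5193))/(4574483 - 3706194) = (-789122 - (-1199316)*(-1)/5193)/868289 = (-789122 - 102*11758/5193)*(1/868289) = (-789122 - 399772/1731)*(1/868289) = -1366369954/1731*1/868289 = -1366369954/1503008259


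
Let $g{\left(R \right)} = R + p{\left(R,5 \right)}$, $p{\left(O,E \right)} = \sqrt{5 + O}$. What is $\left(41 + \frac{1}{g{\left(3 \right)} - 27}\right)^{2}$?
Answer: $\frac{67651713}{40328} - \frac{1454 \sqrt{2}}{5041} \approx 1677.1$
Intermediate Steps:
$g{\left(R \right)} = R + \sqrt{5 + R}$
$\left(41 + \frac{1}{g{\left(3 \right)} - 27}\right)^{2} = \left(41 + \frac{1}{\left(3 + \sqrt{5 + 3}\right) - 27}\right)^{2} = \left(41 + \frac{1}{\left(3 + \sqrt{8}\right) - 27}\right)^{2} = \left(41 + \frac{1}{\left(3 + 2 \sqrt{2}\right) - 27}\right)^{2} = \left(41 + \frac{1}{-24 + 2 \sqrt{2}}\right)^{2}$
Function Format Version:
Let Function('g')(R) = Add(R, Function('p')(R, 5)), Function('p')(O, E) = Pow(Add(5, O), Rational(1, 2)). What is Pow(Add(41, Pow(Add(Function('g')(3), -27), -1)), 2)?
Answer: Add(Rational(67651713, 40328), Mul(Rational(-1454, 5041), Pow(2, Rational(1, 2)))) ≈ 1677.1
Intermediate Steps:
Function('g')(R) = Add(R, Pow(Add(5, R), Rational(1, 2)))
Pow(Add(41, Pow(Add(Function('g')(3), -27), -1)), 2) = Pow(Add(41, Pow(Add(Add(3, Pow(Add(5, 3), Rational(1, 2))), -27), -1)), 2) = Pow(Add(41, Pow(Add(Add(3, Pow(8, Rational(1, 2))), -27), -1)), 2) = Pow(Add(41, Pow(Add(Add(3, Mul(2, Pow(2, Rational(1, 2)))), -27), -1)), 2) = Pow(Add(41, Pow(Add(-24, Mul(2, Pow(2, Rational(1, 2)))), -1)), 2)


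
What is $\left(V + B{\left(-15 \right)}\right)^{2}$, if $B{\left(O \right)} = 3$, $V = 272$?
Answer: $75625$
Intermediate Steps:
$\left(V + B{\left(-15 \right)}\right)^{2} = \left(272 + 3\right)^{2} = 275^{2} = 75625$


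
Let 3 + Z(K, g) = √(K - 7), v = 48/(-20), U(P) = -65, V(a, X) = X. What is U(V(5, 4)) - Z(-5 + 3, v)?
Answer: -62 - 3*I ≈ -62.0 - 3.0*I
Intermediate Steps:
v = -12/5 (v = 48*(-1/20) = -12/5 ≈ -2.4000)
Z(K, g) = -3 + √(-7 + K) (Z(K, g) = -3 + √(K - 7) = -3 + √(-7 + K))
U(V(5, 4)) - Z(-5 + 3, v) = -65 - (-3 + √(-7 + (-5 + 3))) = -65 - (-3 + √(-7 - 2)) = -65 - (-3 + √(-9)) = -65 - (-3 + 3*I) = -65 + (3 - 3*I) = -62 - 3*I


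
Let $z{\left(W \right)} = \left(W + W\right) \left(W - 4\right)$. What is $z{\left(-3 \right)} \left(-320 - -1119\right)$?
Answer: $33558$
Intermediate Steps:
$z{\left(W \right)} = 2 W \left(-4 + W\right)$
$z{\left(-3 \right)} \left(-320 - -1119\right) = 2 \left(-3\right) \left(-4 - 3\right) \left(-320 - -1119\right) = 2 \left(-3\right) \left(-7\right) \left(-320 + 1119\right) = 42 \cdot 799 = 33558$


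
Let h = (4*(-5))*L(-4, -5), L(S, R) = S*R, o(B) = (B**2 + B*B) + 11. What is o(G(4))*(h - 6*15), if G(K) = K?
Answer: -21070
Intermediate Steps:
o(B) = 11 + 2*B**2 (o(B) = (B**2 + B**2) + 11 = 2*B**2 + 11 = 11 + 2*B**2)
L(S, R) = R*S
h = -400 (h = (4*(-5))*(-5*(-4)) = -20*20 = -400)
o(G(4))*(h - 6*15) = (11 + 2*4**2)*(-400 - 6*15) = (11 + 2*16)*(-400 - 90) = (11 + 32)*(-490) = 43*(-490) = -21070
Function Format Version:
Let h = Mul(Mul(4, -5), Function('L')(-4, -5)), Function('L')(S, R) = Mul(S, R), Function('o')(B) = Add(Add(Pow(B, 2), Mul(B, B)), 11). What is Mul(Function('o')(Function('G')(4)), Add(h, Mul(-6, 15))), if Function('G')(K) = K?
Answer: -21070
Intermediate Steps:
Function('o')(B) = Add(11, Mul(2, Pow(B, 2))) (Function('o')(B) = Add(Add(Pow(B, 2), Pow(B, 2)), 11) = Add(Mul(2, Pow(B, 2)), 11) = Add(11, Mul(2, Pow(B, 2))))
Function('L')(S, R) = Mul(R, S)
h = -400 (h = Mul(Mul(4, -5), Mul(-5, -4)) = Mul(-20, 20) = -400)
Mul(Function('o')(Function('G')(4)), Add(h, Mul(-6, 15))) = Mul(Add(11, Mul(2, Pow(4, 2))), Add(-400, Mul(-6, 15))) = Mul(Add(11, Mul(2, 16)), Add(-400, -90)) = Mul(Add(11, 32), -490) = Mul(43, -490) = -21070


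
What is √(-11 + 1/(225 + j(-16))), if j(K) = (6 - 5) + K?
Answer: I*√484890/210 ≈ 3.3159*I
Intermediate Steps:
j(K) = 1 + K
√(-11 + 1/(225 + j(-16))) = √(-11 + 1/(225 + (1 - 16))) = √(-11 + 1/(225 - 15)) = √(-11 + 1/210) = √(-2309/210) = I*√484890/210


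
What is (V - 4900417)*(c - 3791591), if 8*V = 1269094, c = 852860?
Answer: 55739266463451/4 ≈ 1.3935e+13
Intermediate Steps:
V = 634547/4 (V = (1/8)*1269094 = 634547/4 ≈ 1.5864e+5)
(V - 4900417)*(c - 3791591) = (634547/4 - 4900417)*(852860 - 3791591) = -18967121/4*(-2938731) = 55739266463451/4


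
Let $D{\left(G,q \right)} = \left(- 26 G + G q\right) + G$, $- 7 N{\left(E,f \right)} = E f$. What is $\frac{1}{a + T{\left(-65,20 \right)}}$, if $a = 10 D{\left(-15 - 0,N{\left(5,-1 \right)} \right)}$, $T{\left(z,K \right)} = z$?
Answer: $\frac{7}{25045} \approx 0.0002795$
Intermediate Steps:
$N{\left(E,f \right)} = - \frac{E f}{7}$
$D{\left(G,q \right)} = - 25 G + G q$
$a = \frac{25500}{7}$ ($a = 10 \left(-15 - 0\right) \left(-25 - \frac{5}{7} \left(-1\right)\right) = 10 \left(-15 + 0\right) \left(-25 + \frac{5}{7}\right) = 10 \left(\left(-15\right) \left(- \frac{170}{7}\right)\right) = 10 \cdot \frac{2550}{7} = \frac{25500}{7} \approx 3642.9$)
$\frac{1}{a + T{\left(-65,20 \right)}} = \frac{1}{\frac{25500}{7} - 65} = \frac{1}{\frac{25045}{7}} = \frac{7}{25045}$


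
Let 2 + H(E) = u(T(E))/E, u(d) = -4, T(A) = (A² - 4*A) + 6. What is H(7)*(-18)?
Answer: 324/7 ≈ 46.286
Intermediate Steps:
T(A) = 6 + A² - 4*A
H(E) = -2 - 4/E
H(7)*(-18) = (-2 - 4/7)*(-18) = -18/7*(-18) = 324/7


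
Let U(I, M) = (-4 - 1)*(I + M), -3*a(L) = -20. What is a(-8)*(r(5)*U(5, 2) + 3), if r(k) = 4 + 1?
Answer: -3440/3 ≈ -1146.7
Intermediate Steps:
r(k) = 5
a(L) = 20/3 (a(L) = -⅓*(-20) = 20/3)
U(I, M) = -5*I - 5*M (U(I, M) = -5*(I + M) = -5*I - 5*M)
a(-8)*(r(5)*U(5, 2) + 3) = 20*(5*(-5*5 - 5*2) + 3)/3 = 20*(5*(-25 - 10) + 3)/3 = 20*(5*(-35) + 3)/3 = 20*(-175 + 3)/3 = (20/3)*(-172) = -3440/3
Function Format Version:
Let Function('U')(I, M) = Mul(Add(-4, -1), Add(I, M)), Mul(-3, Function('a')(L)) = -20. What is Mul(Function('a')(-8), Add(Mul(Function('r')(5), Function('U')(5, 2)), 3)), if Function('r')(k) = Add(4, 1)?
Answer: Rational(-3440, 3) ≈ -1146.7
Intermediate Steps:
Function('r')(k) = 5
Function('a')(L) = Rational(20, 3) (Function('a')(L) = Mul(Rational(-1, 3), -20) = Rational(20, 3))
Function('U')(I, M) = Add(Mul(-5, I), Mul(-5, M)) (Function('U')(I, M) = Mul(-5, Add(I, M)) = Add(Mul(-5, I), Mul(-5, M)))
Mul(Function('a')(-8), Add(Mul(Function('r')(5), Function('U')(5, 2)), 3)) = Mul(Rational(20, 3), Add(Mul(5, Add(Mul(-5, 5), Mul(-5, 2))), 3)) = Mul(Rational(20, 3), Add(Mul(5, Add(-25, -10)), 3)) = Mul(Rational(20, 3), Add(Mul(5, -35), 3)) = Mul(Rational(20, 3), Add(-175, 3)) = Mul(Rational(20, 3), -172) = Rational(-3440, 3)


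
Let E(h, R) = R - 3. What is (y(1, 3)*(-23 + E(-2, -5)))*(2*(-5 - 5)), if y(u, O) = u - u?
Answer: 0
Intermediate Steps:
y(u, O) = 0
E(h, R) = -3 + R
(y(1, 3)*(-23 + E(-2, -5)))*(2*(-5 - 5)) = (0*(-23 + (-3 - 5)))*(2*(-5 - 5)) = (0*(-23 - 8))*(2*(-10)) = (0*(-31))*(-20) = 0*(-20) = 0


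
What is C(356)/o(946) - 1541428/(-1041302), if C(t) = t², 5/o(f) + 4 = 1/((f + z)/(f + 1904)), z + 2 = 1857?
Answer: -551229776936574/7291717255 ≈ -75597.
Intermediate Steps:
z = 1855 (z = -2 + 1857 = 1855)
o(f) = 5/(-4 + (1904 + f)/(1855 + f)) (o(f) = 5/(-4 + 1/((f + 1855)/(f + 1904))) = 5/(-4 + 1/((1855 + f)/(1904 + f))) = 5/(-4 + (1904 + f)/(1855 + f)))
C(356)/o(946) - 1541428/(-1041302) = 356²/((5*(-1855 - 1*946)/(5516 + 3*946))) - 1541428/(-1041302) = 126736/((5*(-1855 - 946)/(5516 + 2838))) - 1541428*(-1/1041302) = 126736/((5*(-2801)/8354)) + 770714/520651 = 126736/((5*(1/8354)*(-2801))) + 770714/520651 = 126736/(-14005/8354) + 770714/520651 = 126736*(-8354/14005) + 770714/520651 = -1058752544/14005 + 770714/520651 = -551229776936574/7291717255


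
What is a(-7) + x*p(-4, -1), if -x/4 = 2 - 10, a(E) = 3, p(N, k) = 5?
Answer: 163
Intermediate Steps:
x = 32 (x = -4*(2 - 10) = -4*(-8) = 32)
a(-7) + x*p(-4, -1) = 3 + 32*5 = 3 + 160 = 163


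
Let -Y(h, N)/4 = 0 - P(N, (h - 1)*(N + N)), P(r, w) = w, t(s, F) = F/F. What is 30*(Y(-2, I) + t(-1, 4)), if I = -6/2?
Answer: 2190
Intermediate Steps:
t(s, F) = 1
I = -3 (I = -6*½ = -3)
Y(h, N) = 8*N*(-1 + h) (Y(h, N) = -4*(0 - (h - 1)*(N + N)) = -4*(0 - (-1 + h)*2*N) = -4*(0 - 2*N*(-1 + h)) = -(-8)*N*(-1 + h) = 8*N*(-1 + h))
30*(Y(-2, I) + t(-1, 4)) = 30*(8*(-3)*(-1 - 2) + 1) = 30*(8*(-3)*(-3) + 1) = 30*(72 + 1) = 30*73 = 2190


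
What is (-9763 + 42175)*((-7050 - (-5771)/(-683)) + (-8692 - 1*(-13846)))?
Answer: -42159552468/683 ≈ -6.1727e+7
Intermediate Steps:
(-9763 + 42175)*((-7050 - (-5771)/(-683)) + (-8692 - 1*(-13846))) = 32412*((-7050 - (-5771)*(-1)/683) + (-8692 + 13846)) = 32412*((-7050 - 1*5771/683) + 5154) = 32412*((-7050 - 5771/683) + 5154) = 32412*(-4820921/683 + 5154) = 32412*(-1300739/683) = -42159552468/683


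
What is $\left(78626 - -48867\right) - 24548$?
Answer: $102945$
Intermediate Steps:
$\left(78626 - -48867\right) - 24548 = \left(78626 + \left(-29 + 48896\right)\right) - 24548 = \left(78626 + 48867\right) - 24548 = 127493 - 24548 = 102945$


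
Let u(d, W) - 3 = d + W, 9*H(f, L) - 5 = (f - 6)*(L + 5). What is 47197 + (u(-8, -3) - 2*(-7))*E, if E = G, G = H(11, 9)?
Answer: 47247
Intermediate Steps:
H(f, L) = 5/9 + (-6 + f)*(5 + L)/9 (H(f, L) = 5/9 + ((f - 6)*(L + 5))/9 = 5/9 + ((-6 + f)*(5 + L))/9 = 5/9 + (-6 + f)*(5 + L)/9)
u(d, W) = 3 + W + d (u(d, W) = 3 + (d + W) = 3 + (W + d) = 3 + W + d)
G = 25/3 (G = -25/9 - 2/3*9 + (5/9)*11 + (1/9)*9*11 = -25/9 - 6 + 55/9 + 11 = 25/3 ≈ 8.3333)
E = 25/3 ≈ 8.3333
47197 + (u(-8, -3) - 2*(-7))*E = 47197 + ((3 - 3 - 8) - 2*(-7))*(25/3) = 47197 + (-8 + 14)*(25/3) = 47197 + 6*(25/3) = 47197 + 50 = 47247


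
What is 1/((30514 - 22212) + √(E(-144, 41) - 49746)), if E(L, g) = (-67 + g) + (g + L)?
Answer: 1186/9853297 - 5*I*√1995/68973079 ≈ 0.00012037 - 3.2379e-6*I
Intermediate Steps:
E(L, g) = -67 + L + 2*g (E(L, g) = (-67 + g) + (L + g) = -67 + L + 2*g)
1/((30514 - 22212) + √(E(-144, 41) - 49746)) = 1/((30514 - 22212) + √((-67 - 144 + 2*41) - 49746)) = 1/(8302 + √((-67 - 144 + 82) - 49746)) = 1/(8302 + √(-129 - 49746)) = 1/(8302 + √(-49875)) = 1/(8302 + 5*I*√1995)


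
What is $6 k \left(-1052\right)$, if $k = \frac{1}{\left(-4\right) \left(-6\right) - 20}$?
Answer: $-1578$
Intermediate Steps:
$k = \frac{1}{4}$ ($k = \frac{1}{24 - 20} = \frac{1}{4} \approx 0.25$)
$6 k \left(-1052\right) = 6 \cdot \frac{1}{4} \left(-1052\right) = 6 \left(-263\right) = -1578$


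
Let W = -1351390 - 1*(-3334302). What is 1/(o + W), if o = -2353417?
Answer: -1/370505 ≈ -2.6990e-6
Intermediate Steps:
W = 1982912 (W = -1351390 + 3334302 = 1982912)
1/(o + W) = 1/(-2353417 + 1982912) = 1/(-370505) = -1/370505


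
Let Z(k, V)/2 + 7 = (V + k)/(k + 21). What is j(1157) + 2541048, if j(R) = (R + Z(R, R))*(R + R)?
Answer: 3059879146/589 ≈ 5.1950e+6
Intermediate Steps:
Z(k, V) = -14 + 2*(V + k)/(21 + k) (Z(k, V) = -14 + 2*((V + k)/(k + 21)) = -14 + 2*((V + k)/(21 + k)) = -14 + 2*(V + k)/(21 + k))
j(R) = 2*R*(R + 2*(-147 - 5*R)/(21 + R)) (j(R) = (R + 2*(-147 + R - 6*R)/(21 + R))*(R + R) = (R + 2*(-147 - 5*R)/(21 + R))*(2*R) = 2*R*(R + 2*(-147 - 5*R)/(21 + R)))
j(1157) + 2541048 = 2*1157*(-294 + 1157² + 11*1157)/(21 + 1157) + 2541048 = 2*1157*(-294 + 1338649 + 12727)/1178 + 2541048 = 2*1157*(1/1178)*1351082 + 2541048 = 1563201874/589 + 2541048 = 3059879146/589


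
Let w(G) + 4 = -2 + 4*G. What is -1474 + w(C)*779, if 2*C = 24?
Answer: 31244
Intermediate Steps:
C = 12 (C = (½)*24 = 12)
w(G) = -6 + 4*G (w(G) = -4 + (-2 + 4*G) = -6 + 4*G)
-1474 + w(C)*779 = -1474 + (-6 + 4*12)*779 = -1474 + (-6 + 48)*779 = -1474 + 42*779 = -1474 + 32718 = 31244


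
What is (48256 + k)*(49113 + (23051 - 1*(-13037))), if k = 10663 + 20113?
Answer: 6733605432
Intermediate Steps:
k = 30776
(48256 + k)*(49113 + (23051 - 1*(-13037))) = (48256 + 30776)*(49113 + (23051 - 1*(-13037))) = 79032*(49113 + (23051 + 13037)) = 79032*(49113 + 36088) = 79032*85201 = 6733605432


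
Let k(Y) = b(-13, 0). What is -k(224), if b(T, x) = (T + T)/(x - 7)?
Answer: -26/7 ≈ -3.7143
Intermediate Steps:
b(T, x) = 2*T/(-7 + x) (b(T, x) = (2*T)/(-7 + x) = 2*T/(-7 + x))
k(Y) = 26/7 (k(Y) = 2*(-13)/(-7 + 0) = 2*(-13)/(-7) = 2*(-13)*(-⅐) = 26/7)
-k(224) = -1*26/7 = -26/7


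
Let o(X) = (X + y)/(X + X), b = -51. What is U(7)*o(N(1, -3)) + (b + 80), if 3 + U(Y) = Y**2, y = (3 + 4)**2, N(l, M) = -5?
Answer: -867/5 ≈ -173.40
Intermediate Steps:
y = 49 (y = 7**2 = 49)
o(X) = (49 + X)/(2*X) (o(X) = (X + 49)/(X + X) = (49 + X)/((2*X)) = (49 + X)*(1/(2*X)) = (49 + X)/(2*X))
U(Y) = -3 + Y**2
U(7)*o(N(1, -3)) + (b + 80) = (-3 + 7**2)*((1/2)*(49 - 5)/(-5)) + (-51 + 80) = (-3 + 49)*((1/2)*(-1/5)*44) + 29 = 46*(-22/5) + 29 = -1012/5 + 29 = -867/5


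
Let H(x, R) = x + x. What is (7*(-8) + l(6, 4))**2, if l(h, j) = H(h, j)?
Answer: 1936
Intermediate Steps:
H(x, R) = 2*x
l(h, j) = 2*h
(7*(-8) + l(6, 4))**2 = (7*(-8) + 2*6)**2 = (-56 + 12)**2 = (-44)**2 = 1936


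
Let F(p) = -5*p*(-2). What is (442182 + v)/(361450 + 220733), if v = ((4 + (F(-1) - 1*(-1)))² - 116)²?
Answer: 450463/582183 ≈ 0.77375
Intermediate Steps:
F(p) = 10*p
v = 8281 (v = ((4 + (10*(-1) - 1*(-1)))² - 116)² = ((4 + (-10 + 1))² - 116)² = ((4 - 9)² - 116)² = ((-5)² - 116)² = (25 - 116)² = (-91)² = 8281)
(442182 + v)/(361450 + 220733) = (442182 + 8281)/(361450 + 220733) = 450463/582183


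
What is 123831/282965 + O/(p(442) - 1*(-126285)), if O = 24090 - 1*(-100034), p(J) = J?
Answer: 50815478797/35859305555 ≈ 1.4171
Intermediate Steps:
O = 124124 (O = 24090 + 100034 = 124124)
123831/282965 + O/(p(442) - 1*(-126285)) = 123831/282965 + 124124/(442 - 1*(-126285)) = 123831*(1/282965) + 124124/(442 + 126285) = 123831/282965 + 124124/126727 = 50815478797/35859305555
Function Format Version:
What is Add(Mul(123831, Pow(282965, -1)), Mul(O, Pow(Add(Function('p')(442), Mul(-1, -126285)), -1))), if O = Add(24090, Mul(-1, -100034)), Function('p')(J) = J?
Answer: Rational(50815478797, 35859305555) ≈ 1.4171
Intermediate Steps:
O = 124124 (O = Add(24090, 100034) = 124124)
Add(Mul(123831, Pow(282965, -1)), Mul(O, Pow(Add(Function('p')(442), Mul(-1, -126285)), -1))) = Add(Mul(123831, Pow(282965, -1)), Mul(124124, Pow(Add(442, Mul(-1, -126285)), -1))) = Add(Mul(123831, Rational(1, 282965)), Mul(124124, Pow(Add(442, 126285), -1))) = Add(Rational(123831, 282965), Mul(124124, Pow(126727, -1))) = Add(Rational(123831, 282965), Mul(124124, Rational(1, 126727))) = Add(Rational(123831, 282965), Rational(124124, 126727)) = Rational(50815478797, 35859305555)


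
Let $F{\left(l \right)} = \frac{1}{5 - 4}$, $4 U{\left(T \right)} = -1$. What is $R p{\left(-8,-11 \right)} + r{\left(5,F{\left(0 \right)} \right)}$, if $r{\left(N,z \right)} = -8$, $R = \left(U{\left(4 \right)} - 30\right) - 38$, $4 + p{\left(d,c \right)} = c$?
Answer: $\frac{4063}{4} \approx 1015.8$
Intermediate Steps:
$p{\left(d,c \right)} = -4 + c$
$U{\left(T \right)} = - \frac{1}{4}$ ($U{\left(T \right)} = \frac{1}{4} \left(-1\right) = - \frac{1}{4}$)
$F{\left(l \right)} = 1$ ($F{\left(l \right)} = 1^{-1} = 1$)
$R = - \frac{273}{4}$ ($R = \left(- \frac{1}{4} - 30\right) - 38 = - \frac{121}{4} - 38 = - \frac{273}{4} \approx -68.25$)
$R p{\left(-8,-11 \right)} + r{\left(5,F{\left(0 \right)} \right)} = - \frac{273 \left(-4 - 11\right)}{4} - 8 = \left(- \frac{273}{4}\right) \left(-15\right) - 8 = \frac{4095}{4} - 8 = \frac{4063}{4}$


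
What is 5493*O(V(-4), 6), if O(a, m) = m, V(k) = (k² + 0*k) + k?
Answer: 32958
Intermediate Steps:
V(k) = k + k² (V(k) = (k² + 0) + k = k² + k = k + k²)
5493*O(V(-4), 6) = 5493*6 = 32958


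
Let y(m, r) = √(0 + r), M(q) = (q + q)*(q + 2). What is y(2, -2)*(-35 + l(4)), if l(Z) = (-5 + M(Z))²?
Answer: 1814*I*√2 ≈ 2565.4*I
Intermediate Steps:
M(q) = 2*q*(2 + q) (M(q) = (2*q)*(2 + q) = 2*q*(2 + q))
l(Z) = (-5 + 2*Z*(2 + Z))²
y(m, r) = √r
y(2, -2)*(-35 + l(4)) = √(-2)*(-35 + (-5 + 2*4*(2 + 4))²) = (I*√2)*(-35 + (-5 + 2*4*6)²) = (I*√2)*(-35 + (-5 + 48)²) = (I*√2)*(-35 + 43²) = (I*√2)*(-35 + 1849) = (I*√2)*1814 = 1814*I*√2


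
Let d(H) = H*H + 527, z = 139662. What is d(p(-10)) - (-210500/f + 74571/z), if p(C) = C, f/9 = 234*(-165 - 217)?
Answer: 1954400676791/3121026714 ≈ 626.20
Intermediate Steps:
f = -804492 (f = 9*(234*(-165 - 217)) = 9*(234*(-382)) = 9*(-89388) = -804492)
d(H) = 527 + H² (d(H) = H² + 527 = 527 + H²)
d(p(-10)) - (-210500/f + 74571/z) = (527 + (-10)²) - (-210500/(-804492) + 74571/139662) = (527 + 100) - (-210500*(-1/804492) + 74571*(1/139662)) = 627 - (52625/201123 + 24857/46554) = 627 - 1*2483072887/3121026714 = 627 - 2483072887/3121026714 = 1954400676791/3121026714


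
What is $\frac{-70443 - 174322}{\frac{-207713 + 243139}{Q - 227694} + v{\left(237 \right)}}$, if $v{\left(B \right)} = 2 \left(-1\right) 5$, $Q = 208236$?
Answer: $\frac{2381318685}{115003} \approx 20707.0$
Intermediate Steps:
$v{\left(B \right)} = -10$ ($v{\left(B \right)} = \left(-2\right) 5 = -10$)
$\frac{-70443 - 174322}{\frac{-207713 + 243139}{Q - 227694} + v{\left(237 \right)}} = \frac{-70443 - 174322}{\frac{-207713 + 243139}{208236 - 227694} - 10} = \frac{-70443 - 174322}{\frac{35426}{-19458} - 10} = - \frac{244765}{35426 \left(- \frac{1}{19458}\right) - 10} = - \frac{244765}{- \frac{17713}{9729} - 10} = - \frac{244765}{- \frac{115003}{9729}} = \left(-244765\right) \left(- \frac{9729}{115003}\right) = \frac{2381318685}{115003}$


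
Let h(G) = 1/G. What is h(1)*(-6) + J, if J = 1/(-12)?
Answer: -73/12 ≈ -6.0833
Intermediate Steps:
J = -1/12 ≈ -0.083333
h(1)*(-6) + J = -6/1 - 1/12 = 1*(-6) - 1/12 = -6 - 1/12 = -73/12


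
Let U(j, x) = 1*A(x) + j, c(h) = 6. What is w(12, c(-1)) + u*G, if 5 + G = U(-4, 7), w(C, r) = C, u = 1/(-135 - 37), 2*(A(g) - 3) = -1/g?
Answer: 28981/2408 ≈ 12.035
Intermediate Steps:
A(g) = 3 - 1/(2*g) (A(g) = 3 + (-1/g)/2 = 3 - 1/(2*g))
U(j, x) = 3 + j - 1/(2*x) (U(j, x) = 1*(3 - 1/(2*x)) + j = (3 - 1/(2*x)) + j = 3 + j - 1/(2*x))
u = -1/172 (u = 1/(-172) = -1/172 ≈ -0.0058140)
G = -85/14 (G = -5 + (3 - 4 - ½/7) = -5 + (3 - 4 - ½*⅐) = -5 + (3 - 4 - 1/14) = -5 - 15/14 = -85/14 ≈ -6.0714)
w(12, c(-1)) + u*G = 12 - 1/172*(-85/14) = 12 + 85/2408 = 28981/2408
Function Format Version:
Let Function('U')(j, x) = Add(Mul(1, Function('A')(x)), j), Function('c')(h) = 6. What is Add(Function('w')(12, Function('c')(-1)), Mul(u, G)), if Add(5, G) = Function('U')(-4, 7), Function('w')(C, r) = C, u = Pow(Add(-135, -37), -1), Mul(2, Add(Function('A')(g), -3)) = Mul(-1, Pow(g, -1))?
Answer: Rational(28981, 2408) ≈ 12.035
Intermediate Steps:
Function('A')(g) = Add(3, Mul(Rational(-1, 2), Pow(g, -1))) (Function('A')(g) = Add(3, Mul(Rational(1, 2), Mul(-1, Pow(g, -1)))) = Add(3, Mul(Rational(-1, 2), Pow(g, -1))))
Function('U')(j, x) = Add(3, j, Mul(Rational(-1, 2), Pow(x, -1))) (Function('U')(j, x) = Add(Mul(1, Add(3, Mul(Rational(-1, 2), Pow(x, -1)))), j) = Add(Add(3, Mul(Rational(-1, 2), Pow(x, -1))), j) = Add(3, j, Mul(Rational(-1, 2), Pow(x, -1))))
u = Rational(-1, 172) (u = Pow(-172, -1) = Rational(-1, 172) ≈ -0.0058140)
G = Rational(-85, 14) (G = Add(-5, Add(3, -4, Mul(Rational(-1, 2), Pow(7, -1)))) = Add(-5, Add(3, -4, Mul(Rational(-1, 2), Rational(1, 7)))) = Add(-5, Add(3, -4, Rational(-1, 14))) = Add(-5, Rational(-15, 14)) = Rational(-85, 14) ≈ -6.0714)
Add(Function('w')(12, Function('c')(-1)), Mul(u, G)) = Add(12, Mul(Rational(-1, 172), Rational(-85, 14))) = Add(12, Rational(85, 2408)) = Rational(28981, 2408)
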